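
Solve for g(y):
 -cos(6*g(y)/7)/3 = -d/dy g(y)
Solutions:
 -y/3 - 7*log(sin(6*g(y)/7) - 1)/12 + 7*log(sin(6*g(y)/7) + 1)/12 = C1


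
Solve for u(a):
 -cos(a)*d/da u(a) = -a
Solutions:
 u(a) = C1 + Integral(a/cos(a), a)


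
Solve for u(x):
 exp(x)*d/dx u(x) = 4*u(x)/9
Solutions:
 u(x) = C1*exp(-4*exp(-x)/9)


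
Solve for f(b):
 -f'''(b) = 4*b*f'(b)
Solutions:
 f(b) = C1 + Integral(C2*airyai(-2^(2/3)*b) + C3*airybi(-2^(2/3)*b), b)


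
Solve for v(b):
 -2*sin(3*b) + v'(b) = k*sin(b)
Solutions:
 v(b) = C1 - k*cos(b) - 2*cos(3*b)/3


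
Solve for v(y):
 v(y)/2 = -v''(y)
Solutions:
 v(y) = C1*sin(sqrt(2)*y/2) + C2*cos(sqrt(2)*y/2)


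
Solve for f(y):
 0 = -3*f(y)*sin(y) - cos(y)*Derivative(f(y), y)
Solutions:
 f(y) = C1*cos(y)^3


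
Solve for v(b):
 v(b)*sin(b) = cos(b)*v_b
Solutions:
 v(b) = C1/cos(b)


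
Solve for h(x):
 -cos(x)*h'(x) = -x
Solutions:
 h(x) = C1 + Integral(x/cos(x), x)


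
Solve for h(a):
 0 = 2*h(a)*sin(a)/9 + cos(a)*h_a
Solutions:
 h(a) = C1*cos(a)^(2/9)


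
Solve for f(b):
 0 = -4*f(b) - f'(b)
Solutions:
 f(b) = C1*exp(-4*b)


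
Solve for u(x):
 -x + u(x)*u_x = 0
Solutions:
 u(x) = -sqrt(C1 + x^2)
 u(x) = sqrt(C1 + x^2)


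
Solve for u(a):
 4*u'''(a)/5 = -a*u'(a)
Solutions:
 u(a) = C1 + Integral(C2*airyai(-10^(1/3)*a/2) + C3*airybi(-10^(1/3)*a/2), a)


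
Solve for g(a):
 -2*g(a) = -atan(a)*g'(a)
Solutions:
 g(a) = C1*exp(2*Integral(1/atan(a), a))


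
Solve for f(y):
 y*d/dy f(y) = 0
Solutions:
 f(y) = C1


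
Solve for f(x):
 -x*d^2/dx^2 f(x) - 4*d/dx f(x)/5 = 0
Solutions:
 f(x) = C1 + C2*x^(1/5)


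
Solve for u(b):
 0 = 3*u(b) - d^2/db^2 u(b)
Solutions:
 u(b) = C1*exp(-sqrt(3)*b) + C2*exp(sqrt(3)*b)


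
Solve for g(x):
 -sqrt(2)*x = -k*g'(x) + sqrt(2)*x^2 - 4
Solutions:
 g(x) = C1 + sqrt(2)*x^3/(3*k) + sqrt(2)*x^2/(2*k) - 4*x/k


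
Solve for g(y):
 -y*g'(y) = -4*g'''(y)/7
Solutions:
 g(y) = C1 + Integral(C2*airyai(14^(1/3)*y/2) + C3*airybi(14^(1/3)*y/2), y)


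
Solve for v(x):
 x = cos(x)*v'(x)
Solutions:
 v(x) = C1 + Integral(x/cos(x), x)


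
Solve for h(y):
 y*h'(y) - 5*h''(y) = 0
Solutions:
 h(y) = C1 + C2*erfi(sqrt(10)*y/10)


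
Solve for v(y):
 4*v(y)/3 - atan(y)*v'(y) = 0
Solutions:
 v(y) = C1*exp(4*Integral(1/atan(y), y)/3)


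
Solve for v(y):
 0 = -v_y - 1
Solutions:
 v(y) = C1 - y


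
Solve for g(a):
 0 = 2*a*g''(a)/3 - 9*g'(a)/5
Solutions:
 g(a) = C1 + C2*a^(37/10)


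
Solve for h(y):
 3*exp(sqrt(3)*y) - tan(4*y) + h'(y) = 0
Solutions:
 h(y) = C1 - sqrt(3)*exp(sqrt(3)*y) - log(cos(4*y))/4


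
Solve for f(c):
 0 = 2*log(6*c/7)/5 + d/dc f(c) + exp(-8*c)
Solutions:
 f(c) = C1 - 2*c*log(c)/5 + 2*c*(-log(6) + 1 + log(7))/5 + exp(-8*c)/8


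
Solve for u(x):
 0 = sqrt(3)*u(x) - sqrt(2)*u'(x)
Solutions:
 u(x) = C1*exp(sqrt(6)*x/2)


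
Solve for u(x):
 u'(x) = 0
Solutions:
 u(x) = C1


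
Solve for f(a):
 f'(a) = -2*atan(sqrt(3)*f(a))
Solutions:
 Integral(1/atan(sqrt(3)*_y), (_y, f(a))) = C1 - 2*a


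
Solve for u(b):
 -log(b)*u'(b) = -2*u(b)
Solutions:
 u(b) = C1*exp(2*li(b))


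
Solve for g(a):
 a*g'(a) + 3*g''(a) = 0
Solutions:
 g(a) = C1 + C2*erf(sqrt(6)*a/6)


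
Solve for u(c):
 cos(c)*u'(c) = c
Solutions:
 u(c) = C1 + Integral(c/cos(c), c)


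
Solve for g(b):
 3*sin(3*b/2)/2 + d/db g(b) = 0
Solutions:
 g(b) = C1 + cos(3*b/2)


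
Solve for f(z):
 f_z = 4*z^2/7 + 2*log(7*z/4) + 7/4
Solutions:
 f(z) = C1 + 4*z^3/21 + 2*z*log(z) - z/4 + z*log(49/16)


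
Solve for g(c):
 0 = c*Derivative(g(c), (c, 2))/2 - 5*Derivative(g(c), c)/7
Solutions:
 g(c) = C1 + C2*c^(17/7)


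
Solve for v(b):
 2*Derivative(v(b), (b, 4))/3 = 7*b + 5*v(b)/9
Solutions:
 v(b) = C1*exp(-5^(1/4)*6^(3/4)*b/6) + C2*exp(5^(1/4)*6^(3/4)*b/6) + C3*sin(5^(1/4)*6^(3/4)*b/6) + C4*cos(5^(1/4)*6^(3/4)*b/6) - 63*b/5


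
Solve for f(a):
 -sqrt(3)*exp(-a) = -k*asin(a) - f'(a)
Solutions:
 f(a) = C1 - a*k*asin(a) - k*sqrt(1 - a^2) - sqrt(3)*exp(-a)


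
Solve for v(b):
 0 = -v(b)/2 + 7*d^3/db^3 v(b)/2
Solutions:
 v(b) = C3*exp(7^(2/3)*b/7) + (C1*sin(sqrt(3)*7^(2/3)*b/14) + C2*cos(sqrt(3)*7^(2/3)*b/14))*exp(-7^(2/3)*b/14)


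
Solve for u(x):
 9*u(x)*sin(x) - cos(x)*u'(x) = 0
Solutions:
 u(x) = C1/cos(x)^9


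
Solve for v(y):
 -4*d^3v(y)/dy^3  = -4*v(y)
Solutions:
 v(y) = C3*exp(y) + (C1*sin(sqrt(3)*y/2) + C2*cos(sqrt(3)*y/2))*exp(-y/2)


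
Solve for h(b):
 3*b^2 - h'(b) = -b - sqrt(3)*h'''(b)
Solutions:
 h(b) = C1 + C2*exp(-3^(3/4)*b/3) + C3*exp(3^(3/4)*b/3) + b^3 + b^2/2 + 6*sqrt(3)*b


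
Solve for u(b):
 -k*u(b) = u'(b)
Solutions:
 u(b) = C1*exp(-b*k)


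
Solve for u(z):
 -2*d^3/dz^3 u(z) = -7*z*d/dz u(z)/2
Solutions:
 u(z) = C1 + Integral(C2*airyai(14^(1/3)*z/2) + C3*airybi(14^(1/3)*z/2), z)


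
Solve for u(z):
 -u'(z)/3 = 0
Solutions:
 u(z) = C1


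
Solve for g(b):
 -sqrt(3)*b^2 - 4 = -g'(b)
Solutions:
 g(b) = C1 + sqrt(3)*b^3/3 + 4*b


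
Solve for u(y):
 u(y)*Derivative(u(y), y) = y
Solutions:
 u(y) = -sqrt(C1 + y^2)
 u(y) = sqrt(C1 + y^2)


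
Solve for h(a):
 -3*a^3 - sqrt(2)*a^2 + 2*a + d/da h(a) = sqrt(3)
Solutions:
 h(a) = C1 + 3*a^4/4 + sqrt(2)*a^3/3 - a^2 + sqrt(3)*a


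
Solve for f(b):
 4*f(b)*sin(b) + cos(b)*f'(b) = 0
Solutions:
 f(b) = C1*cos(b)^4


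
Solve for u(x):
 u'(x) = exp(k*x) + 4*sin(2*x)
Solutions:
 u(x) = C1 - 2*cos(2*x) + exp(k*x)/k


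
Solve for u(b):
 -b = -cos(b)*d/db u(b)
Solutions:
 u(b) = C1 + Integral(b/cos(b), b)


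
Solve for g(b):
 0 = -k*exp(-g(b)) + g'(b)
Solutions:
 g(b) = log(C1 + b*k)


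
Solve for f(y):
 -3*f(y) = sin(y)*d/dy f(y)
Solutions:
 f(y) = C1*(cos(y) + 1)^(3/2)/(cos(y) - 1)^(3/2)


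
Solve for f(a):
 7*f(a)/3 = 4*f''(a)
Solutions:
 f(a) = C1*exp(-sqrt(21)*a/6) + C2*exp(sqrt(21)*a/6)


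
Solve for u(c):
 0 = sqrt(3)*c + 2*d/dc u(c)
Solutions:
 u(c) = C1 - sqrt(3)*c^2/4


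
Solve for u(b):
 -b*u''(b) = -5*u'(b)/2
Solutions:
 u(b) = C1 + C2*b^(7/2)


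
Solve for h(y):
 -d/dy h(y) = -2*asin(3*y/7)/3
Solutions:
 h(y) = C1 + 2*y*asin(3*y/7)/3 + 2*sqrt(49 - 9*y^2)/9


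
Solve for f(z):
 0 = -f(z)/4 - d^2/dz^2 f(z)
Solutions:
 f(z) = C1*sin(z/2) + C2*cos(z/2)


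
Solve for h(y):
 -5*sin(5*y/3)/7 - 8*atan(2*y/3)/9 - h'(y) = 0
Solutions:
 h(y) = C1 - 8*y*atan(2*y/3)/9 + 2*log(4*y^2 + 9)/3 + 3*cos(5*y/3)/7


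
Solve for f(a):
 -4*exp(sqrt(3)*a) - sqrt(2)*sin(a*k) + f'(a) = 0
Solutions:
 f(a) = C1 + 4*sqrt(3)*exp(sqrt(3)*a)/3 - sqrt(2)*cos(a*k)/k


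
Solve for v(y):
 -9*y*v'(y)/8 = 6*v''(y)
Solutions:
 v(y) = C1 + C2*erf(sqrt(6)*y/8)


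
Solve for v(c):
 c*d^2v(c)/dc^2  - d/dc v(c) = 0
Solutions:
 v(c) = C1 + C2*c^2


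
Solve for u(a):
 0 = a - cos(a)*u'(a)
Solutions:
 u(a) = C1 + Integral(a/cos(a), a)


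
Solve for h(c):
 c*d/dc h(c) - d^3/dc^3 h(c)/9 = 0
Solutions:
 h(c) = C1 + Integral(C2*airyai(3^(2/3)*c) + C3*airybi(3^(2/3)*c), c)


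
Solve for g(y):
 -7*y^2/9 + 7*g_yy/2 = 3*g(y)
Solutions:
 g(y) = C1*exp(-sqrt(42)*y/7) + C2*exp(sqrt(42)*y/7) - 7*y^2/27 - 49/81


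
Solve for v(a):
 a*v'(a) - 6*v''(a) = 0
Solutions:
 v(a) = C1 + C2*erfi(sqrt(3)*a/6)


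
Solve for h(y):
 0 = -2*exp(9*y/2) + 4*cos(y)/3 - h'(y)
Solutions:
 h(y) = C1 - 4*exp(9*y/2)/9 + 4*sin(y)/3


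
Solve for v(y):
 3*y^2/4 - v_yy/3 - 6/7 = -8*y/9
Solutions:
 v(y) = C1 + C2*y + 3*y^4/16 + 4*y^3/9 - 9*y^2/7


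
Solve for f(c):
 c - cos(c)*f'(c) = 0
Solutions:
 f(c) = C1 + Integral(c/cos(c), c)


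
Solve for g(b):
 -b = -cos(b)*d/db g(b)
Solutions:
 g(b) = C1 + Integral(b/cos(b), b)


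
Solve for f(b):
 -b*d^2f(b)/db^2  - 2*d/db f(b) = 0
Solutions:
 f(b) = C1 + C2/b


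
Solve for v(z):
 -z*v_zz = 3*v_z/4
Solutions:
 v(z) = C1 + C2*z^(1/4)


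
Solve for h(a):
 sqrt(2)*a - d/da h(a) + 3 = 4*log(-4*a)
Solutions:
 h(a) = C1 + sqrt(2)*a^2/2 - 4*a*log(-a) + a*(7 - 8*log(2))


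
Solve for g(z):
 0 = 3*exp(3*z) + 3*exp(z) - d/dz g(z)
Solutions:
 g(z) = C1 + exp(3*z) + 3*exp(z)


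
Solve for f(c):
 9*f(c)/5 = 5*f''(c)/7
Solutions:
 f(c) = C1*exp(-3*sqrt(7)*c/5) + C2*exp(3*sqrt(7)*c/5)


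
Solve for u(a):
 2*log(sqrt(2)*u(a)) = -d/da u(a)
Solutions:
 Integral(1/(2*log(_y) + log(2)), (_y, u(a))) = C1 - a


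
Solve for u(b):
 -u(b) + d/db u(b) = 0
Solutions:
 u(b) = C1*exp(b)


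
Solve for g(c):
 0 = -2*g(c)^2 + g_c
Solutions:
 g(c) = -1/(C1 + 2*c)


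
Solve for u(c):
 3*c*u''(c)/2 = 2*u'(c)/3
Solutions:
 u(c) = C1 + C2*c^(13/9)


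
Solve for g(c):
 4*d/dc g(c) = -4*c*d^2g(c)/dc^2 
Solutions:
 g(c) = C1 + C2*log(c)


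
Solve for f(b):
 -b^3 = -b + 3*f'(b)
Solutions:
 f(b) = C1 - b^4/12 + b^2/6


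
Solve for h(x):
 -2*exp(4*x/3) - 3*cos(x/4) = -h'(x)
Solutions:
 h(x) = C1 + 3*exp(4*x/3)/2 + 12*sin(x/4)


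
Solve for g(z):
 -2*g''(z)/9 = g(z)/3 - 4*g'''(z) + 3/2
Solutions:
 g(z) = C1*exp(z*(-(81*sqrt(6563) + 6562)^(1/3) - 1/(81*sqrt(6563) + 6562)^(1/3) + 2)/108)*sin(sqrt(3)*z*(-(81*sqrt(6563) + 6562)^(1/3) + (81*sqrt(6563) + 6562)^(-1/3))/108) + C2*exp(z*(-(81*sqrt(6563) + 6562)^(1/3) - 1/(81*sqrt(6563) + 6562)^(1/3) + 2)/108)*cos(sqrt(3)*z*(-(81*sqrt(6563) + 6562)^(1/3) + (81*sqrt(6563) + 6562)^(-1/3))/108) + C3*exp(z*((81*sqrt(6563) + 6562)^(-1/3) + 1 + (81*sqrt(6563) + 6562)^(1/3))/54) - 9/2


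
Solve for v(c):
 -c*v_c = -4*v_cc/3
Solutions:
 v(c) = C1 + C2*erfi(sqrt(6)*c/4)


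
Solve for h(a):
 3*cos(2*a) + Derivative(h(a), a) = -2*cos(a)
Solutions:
 h(a) = C1 - 2*sin(a) - 3*sin(2*a)/2


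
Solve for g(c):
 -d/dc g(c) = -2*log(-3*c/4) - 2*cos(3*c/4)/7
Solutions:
 g(c) = C1 + 2*c*log(-c) - 4*c*log(2) - 2*c + 2*c*log(3) + 8*sin(3*c/4)/21


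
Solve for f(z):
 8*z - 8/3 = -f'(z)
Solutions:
 f(z) = C1 - 4*z^2 + 8*z/3


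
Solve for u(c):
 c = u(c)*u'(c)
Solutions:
 u(c) = -sqrt(C1 + c^2)
 u(c) = sqrt(C1 + c^2)


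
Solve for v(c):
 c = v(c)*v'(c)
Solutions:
 v(c) = -sqrt(C1 + c^2)
 v(c) = sqrt(C1 + c^2)


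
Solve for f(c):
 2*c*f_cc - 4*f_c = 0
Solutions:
 f(c) = C1 + C2*c^3


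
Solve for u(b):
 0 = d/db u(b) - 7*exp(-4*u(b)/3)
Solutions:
 u(b) = 3*log(-I*(C1 + 28*b/3)^(1/4))
 u(b) = 3*log(I*(C1 + 28*b/3)^(1/4))
 u(b) = 3*log(-(C1 + 28*b/3)^(1/4))
 u(b) = 3*log(C1 + 28*b/3)/4


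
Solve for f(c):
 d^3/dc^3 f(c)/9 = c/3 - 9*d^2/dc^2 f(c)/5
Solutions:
 f(c) = C1 + C2*c + C3*exp(-81*c/5) + 5*c^3/162 - 25*c^2/4374


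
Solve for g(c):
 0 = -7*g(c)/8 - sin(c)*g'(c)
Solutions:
 g(c) = C1*(cos(c) + 1)^(7/16)/(cos(c) - 1)^(7/16)


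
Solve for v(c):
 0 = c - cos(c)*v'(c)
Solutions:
 v(c) = C1 + Integral(c/cos(c), c)


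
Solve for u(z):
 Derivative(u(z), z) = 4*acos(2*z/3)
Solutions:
 u(z) = C1 + 4*z*acos(2*z/3) - 2*sqrt(9 - 4*z^2)


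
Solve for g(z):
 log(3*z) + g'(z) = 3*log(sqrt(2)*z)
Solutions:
 g(z) = C1 + 2*z*log(z) - 2*z + z*log(2*sqrt(2)/3)


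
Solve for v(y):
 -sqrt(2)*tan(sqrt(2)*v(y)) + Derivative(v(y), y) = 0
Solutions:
 v(y) = sqrt(2)*(pi - asin(C1*exp(2*y)))/2
 v(y) = sqrt(2)*asin(C1*exp(2*y))/2


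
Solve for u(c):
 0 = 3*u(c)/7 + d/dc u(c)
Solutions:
 u(c) = C1*exp(-3*c/7)


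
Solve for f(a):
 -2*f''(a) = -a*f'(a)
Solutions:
 f(a) = C1 + C2*erfi(a/2)


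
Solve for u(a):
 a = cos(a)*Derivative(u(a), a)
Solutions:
 u(a) = C1 + Integral(a/cos(a), a)


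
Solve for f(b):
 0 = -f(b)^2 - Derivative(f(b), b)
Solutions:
 f(b) = 1/(C1 + b)


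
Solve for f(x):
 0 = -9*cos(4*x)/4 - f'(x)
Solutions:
 f(x) = C1 - 9*sin(4*x)/16


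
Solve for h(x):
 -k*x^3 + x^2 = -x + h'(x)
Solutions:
 h(x) = C1 - k*x^4/4 + x^3/3 + x^2/2


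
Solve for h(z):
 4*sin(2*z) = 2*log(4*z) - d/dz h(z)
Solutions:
 h(z) = C1 + 2*z*log(z) - 2*z + 4*z*log(2) + 2*cos(2*z)


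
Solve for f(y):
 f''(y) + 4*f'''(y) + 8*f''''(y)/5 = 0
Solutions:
 f(y) = C1 + C2*y + C3*exp(y*(-5 + sqrt(15))/4) + C4*exp(-y*(sqrt(15) + 5)/4)


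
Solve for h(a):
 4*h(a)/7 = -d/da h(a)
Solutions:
 h(a) = C1*exp(-4*a/7)


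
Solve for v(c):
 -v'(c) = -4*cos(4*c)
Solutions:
 v(c) = C1 + sin(4*c)


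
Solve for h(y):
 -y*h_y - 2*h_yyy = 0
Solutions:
 h(y) = C1 + Integral(C2*airyai(-2^(2/3)*y/2) + C3*airybi(-2^(2/3)*y/2), y)


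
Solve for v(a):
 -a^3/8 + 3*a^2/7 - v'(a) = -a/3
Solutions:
 v(a) = C1 - a^4/32 + a^3/7 + a^2/6


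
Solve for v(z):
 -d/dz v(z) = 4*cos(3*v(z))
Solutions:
 v(z) = -asin((C1 + exp(24*z))/(C1 - exp(24*z)))/3 + pi/3
 v(z) = asin((C1 + exp(24*z))/(C1 - exp(24*z)))/3


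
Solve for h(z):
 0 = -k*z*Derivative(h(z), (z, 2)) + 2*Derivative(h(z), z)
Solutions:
 h(z) = C1 + z^(((re(k) + 2)*re(k) + im(k)^2)/(re(k)^2 + im(k)^2))*(C2*sin(2*log(z)*Abs(im(k))/(re(k)^2 + im(k)^2)) + C3*cos(2*log(z)*im(k)/(re(k)^2 + im(k)^2)))


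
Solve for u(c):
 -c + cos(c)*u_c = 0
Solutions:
 u(c) = C1 + Integral(c/cos(c), c)


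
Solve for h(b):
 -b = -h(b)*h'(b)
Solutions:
 h(b) = -sqrt(C1 + b^2)
 h(b) = sqrt(C1 + b^2)


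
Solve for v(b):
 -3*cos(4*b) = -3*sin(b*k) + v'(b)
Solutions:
 v(b) = C1 - 3*sin(4*b)/4 - 3*cos(b*k)/k


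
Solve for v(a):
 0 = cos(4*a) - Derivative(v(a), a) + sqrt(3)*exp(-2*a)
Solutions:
 v(a) = C1 + sin(4*a)/4 - sqrt(3)*exp(-2*a)/2


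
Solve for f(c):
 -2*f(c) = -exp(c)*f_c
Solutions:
 f(c) = C1*exp(-2*exp(-c))


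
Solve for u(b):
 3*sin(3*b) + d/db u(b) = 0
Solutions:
 u(b) = C1 + cos(3*b)


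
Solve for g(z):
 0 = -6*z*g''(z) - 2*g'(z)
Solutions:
 g(z) = C1 + C2*z^(2/3)


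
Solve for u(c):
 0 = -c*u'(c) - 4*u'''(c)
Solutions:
 u(c) = C1 + Integral(C2*airyai(-2^(1/3)*c/2) + C3*airybi(-2^(1/3)*c/2), c)


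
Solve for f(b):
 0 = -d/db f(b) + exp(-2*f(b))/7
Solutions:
 f(b) = log(-sqrt(C1 + 14*b)) - log(7)
 f(b) = log(C1 + 14*b)/2 - log(7)


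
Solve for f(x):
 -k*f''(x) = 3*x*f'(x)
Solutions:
 f(x) = C1 + C2*sqrt(k)*erf(sqrt(6)*x*sqrt(1/k)/2)


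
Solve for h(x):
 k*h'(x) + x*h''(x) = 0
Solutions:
 h(x) = C1 + x^(1 - re(k))*(C2*sin(log(x)*Abs(im(k))) + C3*cos(log(x)*im(k)))


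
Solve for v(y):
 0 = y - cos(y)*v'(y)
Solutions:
 v(y) = C1 + Integral(y/cos(y), y)


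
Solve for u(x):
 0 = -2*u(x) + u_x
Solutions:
 u(x) = C1*exp(2*x)


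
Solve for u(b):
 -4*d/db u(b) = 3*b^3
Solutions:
 u(b) = C1 - 3*b^4/16


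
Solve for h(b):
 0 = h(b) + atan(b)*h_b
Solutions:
 h(b) = C1*exp(-Integral(1/atan(b), b))


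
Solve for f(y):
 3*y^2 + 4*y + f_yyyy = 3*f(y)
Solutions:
 f(y) = C1*exp(-3^(1/4)*y) + C2*exp(3^(1/4)*y) + C3*sin(3^(1/4)*y) + C4*cos(3^(1/4)*y) + y^2 + 4*y/3


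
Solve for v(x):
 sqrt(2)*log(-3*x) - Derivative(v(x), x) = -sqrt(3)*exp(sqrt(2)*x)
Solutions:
 v(x) = C1 + sqrt(2)*x*log(-x) + sqrt(2)*x*(-1 + log(3)) + sqrt(6)*exp(sqrt(2)*x)/2


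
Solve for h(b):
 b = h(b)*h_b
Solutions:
 h(b) = -sqrt(C1 + b^2)
 h(b) = sqrt(C1 + b^2)


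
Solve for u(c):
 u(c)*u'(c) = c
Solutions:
 u(c) = -sqrt(C1 + c^2)
 u(c) = sqrt(C1 + c^2)


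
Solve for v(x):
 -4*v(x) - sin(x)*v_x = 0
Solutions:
 v(x) = C1*(cos(x)^2 + 2*cos(x) + 1)/(cos(x)^2 - 2*cos(x) + 1)


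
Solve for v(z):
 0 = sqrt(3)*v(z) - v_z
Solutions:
 v(z) = C1*exp(sqrt(3)*z)


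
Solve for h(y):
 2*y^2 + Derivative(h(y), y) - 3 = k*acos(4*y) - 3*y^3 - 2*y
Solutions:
 h(y) = C1 + k*(y*acos(4*y) - sqrt(1 - 16*y^2)/4) - 3*y^4/4 - 2*y^3/3 - y^2 + 3*y


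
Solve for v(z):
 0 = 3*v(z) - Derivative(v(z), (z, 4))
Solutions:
 v(z) = C1*exp(-3^(1/4)*z) + C2*exp(3^(1/4)*z) + C3*sin(3^(1/4)*z) + C4*cos(3^(1/4)*z)


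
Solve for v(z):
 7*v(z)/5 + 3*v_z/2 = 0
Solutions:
 v(z) = C1*exp(-14*z/15)


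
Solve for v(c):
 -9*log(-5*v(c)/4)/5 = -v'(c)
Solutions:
 -5*Integral(1/(log(-_y) - 2*log(2) + log(5)), (_y, v(c)))/9 = C1 - c


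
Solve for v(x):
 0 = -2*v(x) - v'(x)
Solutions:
 v(x) = C1*exp(-2*x)


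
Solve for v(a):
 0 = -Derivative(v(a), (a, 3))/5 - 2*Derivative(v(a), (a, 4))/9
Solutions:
 v(a) = C1 + C2*a + C3*a^2 + C4*exp(-9*a/10)


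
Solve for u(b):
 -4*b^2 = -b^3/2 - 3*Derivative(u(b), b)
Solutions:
 u(b) = C1 - b^4/24 + 4*b^3/9


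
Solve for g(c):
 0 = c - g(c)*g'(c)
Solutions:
 g(c) = -sqrt(C1 + c^2)
 g(c) = sqrt(C1 + c^2)


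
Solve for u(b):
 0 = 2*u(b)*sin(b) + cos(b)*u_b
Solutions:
 u(b) = C1*cos(b)^2


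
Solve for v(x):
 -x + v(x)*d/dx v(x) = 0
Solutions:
 v(x) = -sqrt(C1 + x^2)
 v(x) = sqrt(C1 + x^2)


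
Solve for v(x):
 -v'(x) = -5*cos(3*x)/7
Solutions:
 v(x) = C1 + 5*sin(3*x)/21


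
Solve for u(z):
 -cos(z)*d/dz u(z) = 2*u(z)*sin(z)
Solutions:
 u(z) = C1*cos(z)^2


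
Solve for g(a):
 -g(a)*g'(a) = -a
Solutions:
 g(a) = -sqrt(C1 + a^2)
 g(a) = sqrt(C1 + a^2)


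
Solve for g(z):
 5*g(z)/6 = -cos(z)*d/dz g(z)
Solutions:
 g(z) = C1*(sin(z) - 1)^(5/12)/(sin(z) + 1)^(5/12)


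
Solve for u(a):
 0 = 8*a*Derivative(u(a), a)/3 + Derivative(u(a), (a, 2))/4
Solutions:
 u(a) = C1 + C2*erf(4*sqrt(3)*a/3)


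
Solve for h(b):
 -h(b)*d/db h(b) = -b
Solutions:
 h(b) = -sqrt(C1 + b^2)
 h(b) = sqrt(C1 + b^2)


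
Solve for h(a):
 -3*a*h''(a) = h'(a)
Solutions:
 h(a) = C1 + C2*a^(2/3)


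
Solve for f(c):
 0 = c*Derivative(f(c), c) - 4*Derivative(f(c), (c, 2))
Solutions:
 f(c) = C1 + C2*erfi(sqrt(2)*c/4)


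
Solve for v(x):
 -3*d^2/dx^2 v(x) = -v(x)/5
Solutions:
 v(x) = C1*exp(-sqrt(15)*x/15) + C2*exp(sqrt(15)*x/15)


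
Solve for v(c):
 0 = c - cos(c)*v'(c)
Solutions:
 v(c) = C1 + Integral(c/cos(c), c)


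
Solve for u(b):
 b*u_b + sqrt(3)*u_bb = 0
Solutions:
 u(b) = C1 + C2*erf(sqrt(2)*3^(3/4)*b/6)


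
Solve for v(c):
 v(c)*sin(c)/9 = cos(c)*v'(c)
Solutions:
 v(c) = C1/cos(c)^(1/9)


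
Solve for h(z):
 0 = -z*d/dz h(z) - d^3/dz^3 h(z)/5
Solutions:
 h(z) = C1 + Integral(C2*airyai(-5^(1/3)*z) + C3*airybi(-5^(1/3)*z), z)


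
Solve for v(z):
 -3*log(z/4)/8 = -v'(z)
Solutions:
 v(z) = C1 + 3*z*log(z)/8 - 3*z*log(2)/4 - 3*z/8


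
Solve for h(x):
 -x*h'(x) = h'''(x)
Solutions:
 h(x) = C1 + Integral(C2*airyai(-x) + C3*airybi(-x), x)


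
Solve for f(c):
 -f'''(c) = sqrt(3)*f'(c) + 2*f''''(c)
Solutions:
 f(c) = C1 + C2*exp(c*(-2 + (1 + 54*sqrt(3) + sqrt(-1 + (1 + 54*sqrt(3))^2))^(-1/3) + (1 + 54*sqrt(3) + sqrt(-1 + (1 + 54*sqrt(3))^2))^(1/3))/12)*sin(sqrt(3)*c*(-(1 + 54*sqrt(3) + sqrt(-1 + (1 + 54*sqrt(3))^2))^(1/3) + (1 + 54*sqrt(3) + sqrt(-1 + (1 + 54*sqrt(3))^2))^(-1/3))/12) + C3*exp(c*(-2 + (1 + 54*sqrt(3) + sqrt(-1 + (1 + 54*sqrt(3))^2))^(-1/3) + (1 + 54*sqrt(3) + sqrt(-1 + (1 + 54*sqrt(3))^2))^(1/3))/12)*cos(sqrt(3)*c*(-(1 + 54*sqrt(3) + sqrt(-1 + (1 + 54*sqrt(3))^2))^(1/3) + (1 + 54*sqrt(3) + sqrt(-1 + (1 + 54*sqrt(3))^2))^(-1/3))/12) + C4*exp(-c*((1 + 54*sqrt(3) + sqrt(-1 + (1 + 54*sqrt(3))^2))^(-1/3) + 1 + (1 + 54*sqrt(3) + sqrt(-1 + (1 + 54*sqrt(3))^2))^(1/3))/6)


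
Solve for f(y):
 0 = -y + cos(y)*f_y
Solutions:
 f(y) = C1 + Integral(y/cos(y), y)


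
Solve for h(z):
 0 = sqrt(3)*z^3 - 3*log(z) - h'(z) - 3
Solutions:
 h(z) = C1 + sqrt(3)*z^4/4 - 3*z*log(z)


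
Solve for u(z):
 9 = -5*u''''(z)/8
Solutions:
 u(z) = C1 + C2*z + C3*z^2 + C4*z^3 - 3*z^4/5


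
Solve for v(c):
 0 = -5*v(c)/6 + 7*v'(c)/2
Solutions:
 v(c) = C1*exp(5*c/21)


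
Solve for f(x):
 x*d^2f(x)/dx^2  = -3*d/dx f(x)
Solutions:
 f(x) = C1 + C2/x^2


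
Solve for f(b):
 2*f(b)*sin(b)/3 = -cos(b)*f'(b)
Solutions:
 f(b) = C1*cos(b)^(2/3)


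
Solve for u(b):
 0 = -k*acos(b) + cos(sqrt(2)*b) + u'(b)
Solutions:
 u(b) = C1 + k*(b*acos(b) - sqrt(1 - b^2)) - sqrt(2)*sin(sqrt(2)*b)/2


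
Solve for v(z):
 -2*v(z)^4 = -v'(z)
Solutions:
 v(z) = (-1/(C1 + 6*z))^(1/3)
 v(z) = (-1/(C1 + 2*z))^(1/3)*(-3^(2/3) - 3*3^(1/6)*I)/6
 v(z) = (-1/(C1 + 2*z))^(1/3)*(-3^(2/3) + 3*3^(1/6)*I)/6


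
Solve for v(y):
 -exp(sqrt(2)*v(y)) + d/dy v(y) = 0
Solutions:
 v(y) = sqrt(2)*(2*log(-1/(C1 + y)) - log(2))/4


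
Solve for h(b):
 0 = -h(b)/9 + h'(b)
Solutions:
 h(b) = C1*exp(b/9)


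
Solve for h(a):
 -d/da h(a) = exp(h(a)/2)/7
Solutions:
 h(a) = 2*log(1/(C1 + a)) + 2*log(14)


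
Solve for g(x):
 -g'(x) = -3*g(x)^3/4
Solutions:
 g(x) = -sqrt(2)*sqrt(-1/(C1 + 3*x))
 g(x) = sqrt(2)*sqrt(-1/(C1 + 3*x))


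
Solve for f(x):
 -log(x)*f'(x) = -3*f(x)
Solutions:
 f(x) = C1*exp(3*li(x))


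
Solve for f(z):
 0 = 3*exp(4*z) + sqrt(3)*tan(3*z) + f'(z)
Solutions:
 f(z) = C1 - 3*exp(4*z)/4 + sqrt(3)*log(cos(3*z))/3


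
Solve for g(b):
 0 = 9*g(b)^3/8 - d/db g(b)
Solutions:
 g(b) = -2*sqrt(-1/(C1 + 9*b))
 g(b) = 2*sqrt(-1/(C1 + 9*b))


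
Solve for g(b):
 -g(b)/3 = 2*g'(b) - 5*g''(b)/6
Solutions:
 g(b) = C1*exp(b*(6 - sqrt(46))/5) + C2*exp(b*(6 + sqrt(46))/5)


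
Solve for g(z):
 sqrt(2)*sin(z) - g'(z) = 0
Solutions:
 g(z) = C1 - sqrt(2)*cos(z)


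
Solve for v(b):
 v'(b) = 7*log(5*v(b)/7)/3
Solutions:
 -3*Integral(1/(log(_y) - log(7) + log(5)), (_y, v(b)))/7 = C1 - b


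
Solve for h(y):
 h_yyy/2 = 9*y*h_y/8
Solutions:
 h(y) = C1 + Integral(C2*airyai(2^(1/3)*3^(2/3)*y/2) + C3*airybi(2^(1/3)*3^(2/3)*y/2), y)


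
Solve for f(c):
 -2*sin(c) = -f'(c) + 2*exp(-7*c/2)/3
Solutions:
 f(c) = C1 - 2*cos(c) - 4*exp(-7*c/2)/21


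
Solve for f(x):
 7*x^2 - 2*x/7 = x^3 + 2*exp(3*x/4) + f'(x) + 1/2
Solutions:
 f(x) = C1 - x^4/4 + 7*x^3/3 - x^2/7 - x/2 - 8*exp(3*x/4)/3


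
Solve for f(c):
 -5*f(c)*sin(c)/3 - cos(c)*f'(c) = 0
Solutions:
 f(c) = C1*cos(c)^(5/3)


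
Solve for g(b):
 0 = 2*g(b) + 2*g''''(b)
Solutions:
 g(b) = (C1*sin(sqrt(2)*b/2) + C2*cos(sqrt(2)*b/2))*exp(-sqrt(2)*b/2) + (C3*sin(sqrt(2)*b/2) + C4*cos(sqrt(2)*b/2))*exp(sqrt(2)*b/2)


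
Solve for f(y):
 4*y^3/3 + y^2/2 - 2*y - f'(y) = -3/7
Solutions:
 f(y) = C1 + y^4/3 + y^3/6 - y^2 + 3*y/7


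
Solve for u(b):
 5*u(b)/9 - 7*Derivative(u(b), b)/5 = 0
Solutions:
 u(b) = C1*exp(25*b/63)


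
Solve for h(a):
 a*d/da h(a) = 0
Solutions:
 h(a) = C1


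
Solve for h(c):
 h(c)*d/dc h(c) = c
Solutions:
 h(c) = -sqrt(C1 + c^2)
 h(c) = sqrt(C1 + c^2)


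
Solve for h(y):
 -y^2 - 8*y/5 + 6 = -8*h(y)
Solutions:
 h(y) = y^2/8 + y/5 - 3/4


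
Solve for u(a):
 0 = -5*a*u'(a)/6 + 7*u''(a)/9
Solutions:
 u(a) = C1 + C2*erfi(sqrt(105)*a/14)


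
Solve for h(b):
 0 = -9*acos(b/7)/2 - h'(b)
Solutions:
 h(b) = C1 - 9*b*acos(b/7)/2 + 9*sqrt(49 - b^2)/2


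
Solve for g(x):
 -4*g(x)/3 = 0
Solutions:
 g(x) = 0


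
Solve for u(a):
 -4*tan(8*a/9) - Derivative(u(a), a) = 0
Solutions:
 u(a) = C1 + 9*log(cos(8*a/9))/2


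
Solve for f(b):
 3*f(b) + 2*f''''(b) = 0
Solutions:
 f(b) = (C1*sin(6^(1/4)*b/2) + C2*cos(6^(1/4)*b/2))*exp(-6^(1/4)*b/2) + (C3*sin(6^(1/4)*b/2) + C4*cos(6^(1/4)*b/2))*exp(6^(1/4)*b/2)


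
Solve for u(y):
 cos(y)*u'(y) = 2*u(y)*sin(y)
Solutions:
 u(y) = C1/cos(y)^2


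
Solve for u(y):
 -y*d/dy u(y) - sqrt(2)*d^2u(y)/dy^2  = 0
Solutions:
 u(y) = C1 + C2*erf(2^(1/4)*y/2)


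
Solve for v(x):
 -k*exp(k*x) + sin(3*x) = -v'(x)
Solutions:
 v(x) = C1 + exp(k*x) + cos(3*x)/3


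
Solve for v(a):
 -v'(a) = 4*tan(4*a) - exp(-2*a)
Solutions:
 v(a) = C1 - log(tan(4*a)^2 + 1)/2 - exp(-2*a)/2


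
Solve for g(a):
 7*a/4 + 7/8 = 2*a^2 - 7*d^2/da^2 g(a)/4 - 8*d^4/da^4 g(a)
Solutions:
 g(a) = C1 + C2*a + C3*sin(sqrt(14)*a/8) + C4*cos(sqrt(14)*a/8) + 2*a^4/21 - a^3/6 - 1073*a^2/196


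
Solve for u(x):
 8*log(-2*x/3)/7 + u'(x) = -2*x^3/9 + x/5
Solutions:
 u(x) = C1 - x^4/18 + x^2/10 - 8*x*log(-x)/7 + 8*x*(-log(2) + 1 + log(3))/7


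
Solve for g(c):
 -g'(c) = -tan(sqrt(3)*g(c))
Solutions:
 g(c) = sqrt(3)*(pi - asin(C1*exp(sqrt(3)*c)))/3
 g(c) = sqrt(3)*asin(C1*exp(sqrt(3)*c))/3


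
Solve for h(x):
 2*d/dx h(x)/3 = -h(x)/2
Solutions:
 h(x) = C1*exp(-3*x/4)


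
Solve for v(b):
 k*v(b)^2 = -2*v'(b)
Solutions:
 v(b) = 2/(C1 + b*k)


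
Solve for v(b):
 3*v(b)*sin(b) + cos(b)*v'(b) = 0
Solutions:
 v(b) = C1*cos(b)^3


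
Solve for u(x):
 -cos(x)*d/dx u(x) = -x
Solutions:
 u(x) = C1 + Integral(x/cos(x), x)


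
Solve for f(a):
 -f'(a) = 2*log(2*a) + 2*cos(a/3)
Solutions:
 f(a) = C1 - 2*a*log(a) - 2*a*log(2) + 2*a - 6*sin(a/3)


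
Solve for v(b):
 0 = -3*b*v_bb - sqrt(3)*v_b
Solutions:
 v(b) = C1 + C2*b^(1 - sqrt(3)/3)


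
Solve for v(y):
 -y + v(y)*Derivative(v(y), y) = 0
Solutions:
 v(y) = -sqrt(C1 + y^2)
 v(y) = sqrt(C1 + y^2)


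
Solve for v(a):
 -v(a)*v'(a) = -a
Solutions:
 v(a) = -sqrt(C1 + a^2)
 v(a) = sqrt(C1 + a^2)


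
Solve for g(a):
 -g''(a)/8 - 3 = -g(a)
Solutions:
 g(a) = C1*exp(-2*sqrt(2)*a) + C2*exp(2*sqrt(2)*a) + 3


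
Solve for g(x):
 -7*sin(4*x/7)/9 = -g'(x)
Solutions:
 g(x) = C1 - 49*cos(4*x/7)/36


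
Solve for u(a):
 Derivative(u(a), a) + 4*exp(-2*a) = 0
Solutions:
 u(a) = C1 + 2*exp(-2*a)


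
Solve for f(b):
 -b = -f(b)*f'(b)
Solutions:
 f(b) = -sqrt(C1 + b^2)
 f(b) = sqrt(C1 + b^2)


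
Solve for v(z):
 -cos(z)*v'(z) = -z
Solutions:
 v(z) = C1 + Integral(z/cos(z), z)


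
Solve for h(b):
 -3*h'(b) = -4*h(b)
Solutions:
 h(b) = C1*exp(4*b/3)


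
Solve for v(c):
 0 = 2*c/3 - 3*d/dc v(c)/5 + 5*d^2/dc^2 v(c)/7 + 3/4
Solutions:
 v(c) = C1 + C2*exp(21*c/25) + 5*c^2/9 + 1945*c/756


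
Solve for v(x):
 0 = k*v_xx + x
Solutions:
 v(x) = C1 + C2*x - x^3/(6*k)


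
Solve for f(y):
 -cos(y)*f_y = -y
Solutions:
 f(y) = C1 + Integral(y/cos(y), y)


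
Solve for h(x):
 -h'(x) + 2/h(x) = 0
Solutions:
 h(x) = -sqrt(C1 + 4*x)
 h(x) = sqrt(C1 + 4*x)


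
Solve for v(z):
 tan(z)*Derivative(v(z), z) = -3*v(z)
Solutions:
 v(z) = C1/sin(z)^3


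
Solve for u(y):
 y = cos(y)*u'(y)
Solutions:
 u(y) = C1 + Integral(y/cos(y), y)


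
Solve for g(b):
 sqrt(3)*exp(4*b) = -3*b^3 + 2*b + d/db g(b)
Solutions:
 g(b) = C1 + 3*b^4/4 - b^2 + sqrt(3)*exp(4*b)/4


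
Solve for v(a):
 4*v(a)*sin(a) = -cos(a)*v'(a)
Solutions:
 v(a) = C1*cos(a)^4


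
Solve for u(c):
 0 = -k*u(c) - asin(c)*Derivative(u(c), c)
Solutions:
 u(c) = C1*exp(-k*Integral(1/asin(c), c))


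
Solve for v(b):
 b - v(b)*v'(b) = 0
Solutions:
 v(b) = -sqrt(C1 + b^2)
 v(b) = sqrt(C1 + b^2)


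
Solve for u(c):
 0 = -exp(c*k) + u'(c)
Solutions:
 u(c) = C1 + exp(c*k)/k


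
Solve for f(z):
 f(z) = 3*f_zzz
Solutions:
 f(z) = C3*exp(3^(2/3)*z/3) + (C1*sin(3^(1/6)*z/2) + C2*cos(3^(1/6)*z/2))*exp(-3^(2/3)*z/6)


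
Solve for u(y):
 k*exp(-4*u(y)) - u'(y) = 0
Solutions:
 u(y) = log(-I*(C1 + 4*k*y)^(1/4))
 u(y) = log(I*(C1 + 4*k*y)^(1/4))
 u(y) = log(-(C1 + 4*k*y)^(1/4))
 u(y) = log(C1 + 4*k*y)/4


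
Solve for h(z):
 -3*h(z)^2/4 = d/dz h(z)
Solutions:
 h(z) = 4/(C1 + 3*z)


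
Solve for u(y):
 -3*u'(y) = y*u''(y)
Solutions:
 u(y) = C1 + C2/y^2


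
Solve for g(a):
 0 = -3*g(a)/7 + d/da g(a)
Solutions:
 g(a) = C1*exp(3*a/7)


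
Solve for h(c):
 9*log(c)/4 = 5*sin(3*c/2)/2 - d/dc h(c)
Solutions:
 h(c) = C1 - 9*c*log(c)/4 + 9*c/4 - 5*cos(3*c/2)/3


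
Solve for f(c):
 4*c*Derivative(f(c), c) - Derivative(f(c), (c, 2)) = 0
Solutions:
 f(c) = C1 + C2*erfi(sqrt(2)*c)


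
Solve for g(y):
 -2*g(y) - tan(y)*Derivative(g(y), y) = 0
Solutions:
 g(y) = C1/sin(y)^2


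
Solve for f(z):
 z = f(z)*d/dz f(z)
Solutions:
 f(z) = -sqrt(C1 + z^2)
 f(z) = sqrt(C1 + z^2)


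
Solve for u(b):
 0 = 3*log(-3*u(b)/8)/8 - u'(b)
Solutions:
 -8*Integral(1/(log(-_y) - 3*log(2) + log(3)), (_y, u(b)))/3 = C1 - b


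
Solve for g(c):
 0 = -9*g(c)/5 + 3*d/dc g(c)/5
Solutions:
 g(c) = C1*exp(3*c)


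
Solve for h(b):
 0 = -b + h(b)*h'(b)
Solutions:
 h(b) = -sqrt(C1 + b^2)
 h(b) = sqrt(C1 + b^2)


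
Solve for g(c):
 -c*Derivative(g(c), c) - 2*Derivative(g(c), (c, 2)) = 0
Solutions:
 g(c) = C1 + C2*erf(c/2)


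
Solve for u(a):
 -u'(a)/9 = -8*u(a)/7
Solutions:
 u(a) = C1*exp(72*a/7)


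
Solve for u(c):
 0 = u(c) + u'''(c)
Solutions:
 u(c) = C3*exp(-c) + (C1*sin(sqrt(3)*c/2) + C2*cos(sqrt(3)*c/2))*exp(c/2)


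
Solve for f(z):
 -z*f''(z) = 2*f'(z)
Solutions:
 f(z) = C1 + C2/z


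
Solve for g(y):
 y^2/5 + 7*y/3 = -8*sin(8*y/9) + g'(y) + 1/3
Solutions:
 g(y) = C1 + y^3/15 + 7*y^2/6 - y/3 - 9*cos(8*y/9)


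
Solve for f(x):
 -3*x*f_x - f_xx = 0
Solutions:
 f(x) = C1 + C2*erf(sqrt(6)*x/2)


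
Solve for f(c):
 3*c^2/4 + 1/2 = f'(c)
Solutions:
 f(c) = C1 + c^3/4 + c/2


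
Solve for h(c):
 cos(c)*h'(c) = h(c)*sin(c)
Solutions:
 h(c) = C1/cos(c)


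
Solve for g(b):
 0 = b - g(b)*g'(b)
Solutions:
 g(b) = -sqrt(C1 + b^2)
 g(b) = sqrt(C1 + b^2)


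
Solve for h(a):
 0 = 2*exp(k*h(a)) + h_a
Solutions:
 h(a) = Piecewise((log(1/(C1*k + 2*a*k))/k, Ne(k, 0)), (nan, True))
 h(a) = Piecewise((C1 - 2*a, Eq(k, 0)), (nan, True))


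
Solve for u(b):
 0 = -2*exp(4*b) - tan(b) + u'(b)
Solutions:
 u(b) = C1 + exp(4*b)/2 - log(cos(b))


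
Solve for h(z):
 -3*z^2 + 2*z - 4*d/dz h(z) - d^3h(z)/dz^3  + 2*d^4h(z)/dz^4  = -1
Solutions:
 h(z) = C1 + C2*exp(z*(-(12*sqrt(327) + 217)^(1/3) - 1/(12*sqrt(327) + 217)^(1/3) + 2)/12)*sin(sqrt(3)*z*(-(12*sqrt(327) + 217)^(1/3) + (12*sqrt(327) + 217)^(-1/3))/12) + C3*exp(z*(-(12*sqrt(327) + 217)^(1/3) - 1/(12*sqrt(327) + 217)^(1/3) + 2)/12)*cos(sqrt(3)*z*(-(12*sqrt(327) + 217)^(1/3) + (12*sqrt(327) + 217)^(-1/3))/12) + C4*exp(z*((12*sqrt(327) + 217)^(-1/3) + 1 + (12*sqrt(327) + 217)^(1/3))/6) - z^3/4 + z^2/4 + 5*z/8


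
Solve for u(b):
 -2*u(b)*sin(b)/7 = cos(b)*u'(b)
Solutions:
 u(b) = C1*cos(b)^(2/7)


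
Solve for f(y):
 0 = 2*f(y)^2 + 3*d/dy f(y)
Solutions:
 f(y) = 3/(C1 + 2*y)


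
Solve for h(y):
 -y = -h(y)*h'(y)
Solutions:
 h(y) = -sqrt(C1 + y^2)
 h(y) = sqrt(C1 + y^2)


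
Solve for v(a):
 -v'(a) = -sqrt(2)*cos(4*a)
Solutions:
 v(a) = C1 + sqrt(2)*sin(4*a)/4


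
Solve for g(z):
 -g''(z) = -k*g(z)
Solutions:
 g(z) = C1*exp(-sqrt(k)*z) + C2*exp(sqrt(k)*z)


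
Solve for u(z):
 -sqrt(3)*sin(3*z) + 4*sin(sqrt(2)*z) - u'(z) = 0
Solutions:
 u(z) = C1 + sqrt(3)*cos(3*z)/3 - 2*sqrt(2)*cos(sqrt(2)*z)


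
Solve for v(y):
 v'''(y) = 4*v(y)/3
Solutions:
 v(y) = C3*exp(6^(2/3)*y/3) + (C1*sin(2^(2/3)*3^(1/6)*y/2) + C2*cos(2^(2/3)*3^(1/6)*y/2))*exp(-6^(2/3)*y/6)


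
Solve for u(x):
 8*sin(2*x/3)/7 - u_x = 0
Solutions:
 u(x) = C1 - 12*cos(2*x/3)/7


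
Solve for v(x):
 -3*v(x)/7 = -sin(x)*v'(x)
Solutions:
 v(x) = C1*(cos(x) - 1)^(3/14)/(cos(x) + 1)^(3/14)


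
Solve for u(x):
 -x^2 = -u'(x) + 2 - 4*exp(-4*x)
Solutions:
 u(x) = C1 + x^3/3 + 2*x + exp(-4*x)


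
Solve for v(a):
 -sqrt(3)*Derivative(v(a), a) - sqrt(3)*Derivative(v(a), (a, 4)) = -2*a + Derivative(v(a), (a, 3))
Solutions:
 v(a) = C1 + C2*exp(a*(-4*sqrt(3) + 2*18^(1/3)/(2*sqrt(3) + 243 + sqrt(-12 + (2*sqrt(3) + 243)^2))^(1/3) + 12^(1/3)*(2*sqrt(3) + 243 + sqrt(-12 + (2*sqrt(3) + 243)^2))^(1/3))/36)*sin(2^(1/3)*3^(1/6)*a*(-2^(1/3)*3^(2/3)*(2*sqrt(3) + 243 + 9*sqrt(-4/27 + (2*sqrt(3)/9 + 27)^2))^(1/3) + 6/(2*sqrt(3) + 243 + 9*sqrt(-4/27 + (2*sqrt(3)/9 + 27)^2))^(1/3))/36) + C3*exp(a*(-4*sqrt(3) + 2*18^(1/3)/(2*sqrt(3) + 243 + sqrt(-12 + (2*sqrt(3) + 243)^2))^(1/3) + 12^(1/3)*(2*sqrt(3) + 243 + sqrt(-12 + (2*sqrt(3) + 243)^2))^(1/3))/36)*cos(2^(1/3)*3^(1/6)*a*(-2^(1/3)*3^(2/3)*(2*sqrt(3) + 243 + 9*sqrt(-4/27 + (2*sqrt(3)/9 + 27)^2))^(1/3) + 6/(2*sqrt(3) + 243 + 9*sqrt(-4/27 + (2*sqrt(3)/9 + 27)^2))^(1/3))/36) + C4*exp(-a*(2*18^(1/3)/(2*sqrt(3) + 243 + sqrt(-12 + (2*sqrt(3) + 243)^2))^(1/3) + 2*sqrt(3) + 12^(1/3)*(2*sqrt(3) + 243 + sqrt(-12 + (2*sqrt(3) + 243)^2))^(1/3))/18) + sqrt(3)*a^2/3


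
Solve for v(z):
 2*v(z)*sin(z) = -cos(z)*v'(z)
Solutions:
 v(z) = C1*cos(z)^2


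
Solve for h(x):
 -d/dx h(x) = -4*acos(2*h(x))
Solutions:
 Integral(1/acos(2*_y), (_y, h(x))) = C1 + 4*x


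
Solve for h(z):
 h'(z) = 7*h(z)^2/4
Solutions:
 h(z) = -4/(C1 + 7*z)


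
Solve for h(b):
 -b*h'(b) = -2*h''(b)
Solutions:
 h(b) = C1 + C2*erfi(b/2)


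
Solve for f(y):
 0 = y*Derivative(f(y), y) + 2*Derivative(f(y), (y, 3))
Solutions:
 f(y) = C1 + Integral(C2*airyai(-2^(2/3)*y/2) + C3*airybi(-2^(2/3)*y/2), y)


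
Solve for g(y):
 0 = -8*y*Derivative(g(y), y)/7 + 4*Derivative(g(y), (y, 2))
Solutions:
 g(y) = C1 + C2*erfi(sqrt(7)*y/7)


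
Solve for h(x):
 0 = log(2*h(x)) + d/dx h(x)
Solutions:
 Integral(1/(log(_y) + log(2)), (_y, h(x))) = C1 - x


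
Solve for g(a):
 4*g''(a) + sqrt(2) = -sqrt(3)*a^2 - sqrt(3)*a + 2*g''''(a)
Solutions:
 g(a) = C1 + C2*a + C3*exp(-sqrt(2)*a) + C4*exp(sqrt(2)*a) - sqrt(3)*a^4/48 - sqrt(3)*a^3/24 + a^2*(-sqrt(3) - sqrt(2))/8


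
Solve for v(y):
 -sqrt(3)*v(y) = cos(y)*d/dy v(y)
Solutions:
 v(y) = C1*(sin(y) - 1)^(sqrt(3)/2)/(sin(y) + 1)^(sqrt(3)/2)


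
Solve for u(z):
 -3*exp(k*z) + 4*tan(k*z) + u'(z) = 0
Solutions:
 u(z) = C1 + 3*Piecewise((exp(k*z)/k, Ne(k, 0)), (z, True)) - 4*Piecewise((-log(cos(k*z))/k, Ne(k, 0)), (0, True))


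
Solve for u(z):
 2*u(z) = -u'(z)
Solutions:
 u(z) = C1*exp(-2*z)


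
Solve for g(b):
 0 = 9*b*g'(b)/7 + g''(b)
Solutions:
 g(b) = C1 + C2*erf(3*sqrt(14)*b/14)


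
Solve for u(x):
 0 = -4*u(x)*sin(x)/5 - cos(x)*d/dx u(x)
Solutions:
 u(x) = C1*cos(x)^(4/5)


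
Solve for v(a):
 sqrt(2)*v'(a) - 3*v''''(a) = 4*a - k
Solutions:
 v(a) = C1 + C4*exp(2^(1/6)*3^(2/3)*a/3) + sqrt(2)*a^2 - sqrt(2)*a*k/2 + (C2*sin(6^(1/6)*a/2) + C3*cos(6^(1/6)*a/2))*exp(-2^(1/6)*3^(2/3)*a/6)


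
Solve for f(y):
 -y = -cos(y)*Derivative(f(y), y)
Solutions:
 f(y) = C1 + Integral(y/cos(y), y)


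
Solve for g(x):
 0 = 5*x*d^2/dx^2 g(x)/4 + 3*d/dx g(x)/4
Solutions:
 g(x) = C1 + C2*x^(2/5)


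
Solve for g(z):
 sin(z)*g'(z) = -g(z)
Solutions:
 g(z) = C1*sqrt(cos(z) + 1)/sqrt(cos(z) - 1)


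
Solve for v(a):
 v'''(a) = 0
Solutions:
 v(a) = C1 + C2*a + C3*a^2


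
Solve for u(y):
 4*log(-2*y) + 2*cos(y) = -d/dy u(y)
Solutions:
 u(y) = C1 - 4*y*log(-y) - 4*y*log(2) + 4*y - 2*sin(y)


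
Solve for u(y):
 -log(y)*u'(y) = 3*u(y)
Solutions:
 u(y) = C1*exp(-3*li(y))


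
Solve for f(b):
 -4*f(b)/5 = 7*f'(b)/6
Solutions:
 f(b) = C1*exp(-24*b/35)


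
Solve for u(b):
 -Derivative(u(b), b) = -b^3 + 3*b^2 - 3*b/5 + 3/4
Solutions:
 u(b) = C1 + b^4/4 - b^3 + 3*b^2/10 - 3*b/4


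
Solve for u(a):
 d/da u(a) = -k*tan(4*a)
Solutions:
 u(a) = C1 + k*log(cos(4*a))/4


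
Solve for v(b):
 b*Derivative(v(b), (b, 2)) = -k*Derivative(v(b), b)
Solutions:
 v(b) = C1 + b^(1 - re(k))*(C2*sin(log(b)*Abs(im(k))) + C3*cos(log(b)*im(k)))


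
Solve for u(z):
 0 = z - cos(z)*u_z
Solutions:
 u(z) = C1 + Integral(z/cos(z), z)


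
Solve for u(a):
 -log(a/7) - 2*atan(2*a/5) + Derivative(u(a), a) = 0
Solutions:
 u(a) = C1 + a*log(a) + 2*a*atan(2*a/5) - a*log(7) - a - 5*log(4*a^2 + 25)/2


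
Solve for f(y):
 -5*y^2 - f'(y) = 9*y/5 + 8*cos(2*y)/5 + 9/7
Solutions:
 f(y) = C1 - 5*y^3/3 - 9*y^2/10 - 9*y/7 - 8*sin(y)*cos(y)/5


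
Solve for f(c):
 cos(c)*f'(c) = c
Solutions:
 f(c) = C1 + Integral(c/cos(c), c)


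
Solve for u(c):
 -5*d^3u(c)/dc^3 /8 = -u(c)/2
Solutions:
 u(c) = C3*exp(10^(2/3)*c/5) + (C1*sin(10^(2/3)*sqrt(3)*c/10) + C2*cos(10^(2/3)*sqrt(3)*c/10))*exp(-10^(2/3)*c/10)


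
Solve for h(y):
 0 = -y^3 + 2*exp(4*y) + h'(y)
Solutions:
 h(y) = C1 + y^4/4 - exp(4*y)/2


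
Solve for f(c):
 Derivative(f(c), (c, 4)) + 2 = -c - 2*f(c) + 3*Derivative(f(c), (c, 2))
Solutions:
 f(c) = C1*exp(-c) + C2*exp(c) + C3*exp(-sqrt(2)*c) + C4*exp(sqrt(2)*c) - c/2 - 1


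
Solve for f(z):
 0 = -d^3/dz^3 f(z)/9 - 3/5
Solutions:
 f(z) = C1 + C2*z + C3*z^2 - 9*z^3/10


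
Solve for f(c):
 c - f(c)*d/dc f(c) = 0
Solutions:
 f(c) = -sqrt(C1 + c^2)
 f(c) = sqrt(C1 + c^2)


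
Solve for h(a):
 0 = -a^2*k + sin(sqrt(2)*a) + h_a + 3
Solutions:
 h(a) = C1 + a^3*k/3 - 3*a + sqrt(2)*cos(sqrt(2)*a)/2


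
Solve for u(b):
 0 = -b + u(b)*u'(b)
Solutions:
 u(b) = -sqrt(C1 + b^2)
 u(b) = sqrt(C1 + b^2)


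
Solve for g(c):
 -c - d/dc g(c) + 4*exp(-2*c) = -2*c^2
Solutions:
 g(c) = C1 + 2*c^3/3 - c^2/2 - 2*exp(-2*c)


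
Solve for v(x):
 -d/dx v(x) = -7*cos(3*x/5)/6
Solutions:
 v(x) = C1 + 35*sin(3*x/5)/18


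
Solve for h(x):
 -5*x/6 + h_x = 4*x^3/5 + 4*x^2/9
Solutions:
 h(x) = C1 + x^4/5 + 4*x^3/27 + 5*x^2/12


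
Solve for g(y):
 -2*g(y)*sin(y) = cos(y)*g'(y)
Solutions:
 g(y) = C1*cos(y)^2


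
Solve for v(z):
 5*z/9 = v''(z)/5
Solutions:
 v(z) = C1 + C2*z + 25*z^3/54


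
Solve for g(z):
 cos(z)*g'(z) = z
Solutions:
 g(z) = C1 + Integral(z/cos(z), z)


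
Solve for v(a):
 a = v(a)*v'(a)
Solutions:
 v(a) = -sqrt(C1 + a^2)
 v(a) = sqrt(C1 + a^2)


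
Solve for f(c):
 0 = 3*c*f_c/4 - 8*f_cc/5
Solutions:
 f(c) = C1 + C2*erfi(sqrt(15)*c/8)


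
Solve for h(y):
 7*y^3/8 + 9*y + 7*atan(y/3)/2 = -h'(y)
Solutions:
 h(y) = C1 - 7*y^4/32 - 9*y^2/2 - 7*y*atan(y/3)/2 + 21*log(y^2 + 9)/4


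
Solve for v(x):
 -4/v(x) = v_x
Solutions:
 v(x) = -sqrt(C1 - 8*x)
 v(x) = sqrt(C1 - 8*x)


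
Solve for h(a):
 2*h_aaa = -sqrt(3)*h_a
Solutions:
 h(a) = C1 + C2*sin(sqrt(2)*3^(1/4)*a/2) + C3*cos(sqrt(2)*3^(1/4)*a/2)


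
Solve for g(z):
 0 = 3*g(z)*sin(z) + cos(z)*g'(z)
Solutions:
 g(z) = C1*cos(z)^3


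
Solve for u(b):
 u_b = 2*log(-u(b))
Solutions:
 -li(-u(b)) = C1 + 2*b


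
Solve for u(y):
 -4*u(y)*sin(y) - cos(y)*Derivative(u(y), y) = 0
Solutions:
 u(y) = C1*cos(y)^4


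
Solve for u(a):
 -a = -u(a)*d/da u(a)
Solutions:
 u(a) = -sqrt(C1 + a^2)
 u(a) = sqrt(C1 + a^2)


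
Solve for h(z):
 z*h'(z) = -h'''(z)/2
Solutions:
 h(z) = C1 + Integral(C2*airyai(-2^(1/3)*z) + C3*airybi(-2^(1/3)*z), z)


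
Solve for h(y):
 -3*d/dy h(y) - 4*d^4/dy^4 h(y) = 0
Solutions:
 h(y) = C1 + C4*exp(-6^(1/3)*y/2) + (C2*sin(2^(1/3)*3^(5/6)*y/4) + C3*cos(2^(1/3)*3^(5/6)*y/4))*exp(6^(1/3)*y/4)


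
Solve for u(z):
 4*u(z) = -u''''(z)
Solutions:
 u(z) = (C1*sin(z) + C2*cos(z))*exp(-z) + (C3*sin(z) + C4*cos(z))*exp(z)


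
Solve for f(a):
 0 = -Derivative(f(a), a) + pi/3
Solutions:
 f(a) = C1 + pi*a/3


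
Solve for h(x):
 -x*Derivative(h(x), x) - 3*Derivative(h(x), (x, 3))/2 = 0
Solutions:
 h(x) = C1 + Integral(C2*airyai(-2^(1/3)*3^(2/3)*x/3) + C3*airybi(-2^(1/3)*3^(2/3)*x/3), x)


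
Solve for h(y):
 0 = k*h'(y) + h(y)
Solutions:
 h(y) = C1*exp(-y/k)


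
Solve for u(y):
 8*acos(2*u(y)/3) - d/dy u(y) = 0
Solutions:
 Integral(1/acos(2*_y/3), (_y, u(y))) = C1 + 8*y


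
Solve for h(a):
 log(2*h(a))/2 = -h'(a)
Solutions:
 2*Integral(1/(log(_y) + log(2)), (_y, h(a))) = C1 - a


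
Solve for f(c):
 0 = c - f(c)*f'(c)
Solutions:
 f(c) = -sqrt(C1 + c^2)
 f(c) = sqrt(C1 + c^2)


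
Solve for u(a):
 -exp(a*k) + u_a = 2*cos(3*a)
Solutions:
 u(a) = C1 + 2*sin(3*a)/3 + exp(a*k)/k


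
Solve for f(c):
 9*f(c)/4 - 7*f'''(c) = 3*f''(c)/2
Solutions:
 f(c) = C1*exp(-c*((21*sqrt(439) + 440)^(-1/3) + 2 + (21*sqrt(439) + 440)^(1/3))/28)*sin(sqrt(3)*c*(-(21*sqrt(439) + 440)^(1/3) + (21*sqrt(439) + 440)^(-1/3))/28) + C2*exp(-c*((21*sqrt(439) + 440)^(-1/3) + 2 + (21*sqrt(439) + 440)^(1/3))/28)*cos(sqrt(3)*c*(-(21*sqrt(439) + 440)^(1/3) + (21*sqrt(439) + 440)^(-1/3))/28) + C3*exp(c*(-1 + (21*sqrt(439) + 440)^(-1/3) + (21*sqrt(439) + 440)^(1/3))/14)
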